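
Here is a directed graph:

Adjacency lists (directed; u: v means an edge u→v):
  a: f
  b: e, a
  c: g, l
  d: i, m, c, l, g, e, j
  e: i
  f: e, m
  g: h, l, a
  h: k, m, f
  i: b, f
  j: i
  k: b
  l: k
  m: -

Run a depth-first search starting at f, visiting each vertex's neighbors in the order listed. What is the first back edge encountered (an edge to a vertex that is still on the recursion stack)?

DFS from f (visiting each vertex's neighbors in the order listed); mark gray on enter, black on exit:
f gray
  e gray
    i gray
      b gray
        b→e: e is gray → back edge
First back edge: b → e.

b->e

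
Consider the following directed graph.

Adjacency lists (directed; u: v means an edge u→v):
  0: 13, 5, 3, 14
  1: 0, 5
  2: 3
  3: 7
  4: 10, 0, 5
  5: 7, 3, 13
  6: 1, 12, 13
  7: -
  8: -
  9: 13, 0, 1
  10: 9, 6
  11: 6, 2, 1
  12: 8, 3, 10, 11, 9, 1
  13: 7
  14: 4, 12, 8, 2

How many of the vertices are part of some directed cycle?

9

A vertex is on a directed cycle iff it belongs to a strongly connected component of size ≥ 2 (or has a self-loop).
The vertices on cycles are {0, 1, 4, 6, 9, 10, 11, 12, 14} — 9 in total.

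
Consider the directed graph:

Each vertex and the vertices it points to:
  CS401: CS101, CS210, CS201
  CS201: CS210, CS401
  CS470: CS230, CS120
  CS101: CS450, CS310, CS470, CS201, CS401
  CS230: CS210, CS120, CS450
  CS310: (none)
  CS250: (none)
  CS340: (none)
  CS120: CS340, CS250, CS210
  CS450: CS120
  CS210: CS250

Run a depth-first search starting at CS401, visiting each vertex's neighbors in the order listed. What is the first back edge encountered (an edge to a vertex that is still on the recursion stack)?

DFS from CS401 (visiting each vertex's neighbors in the order listed); mark gray on enter, black on exit:
CS401 gray
  CS101 gray
    CS450 gray
      CS120 gray
        CS340 gray
        CS340 black
        CS250 gray
        CS250 black
        CS210 gray
          CS210→CS250: CS250 black — skip
        CS210 black
      CS120 black
    CS450 black
    CS310 gray
    CS310 black
    CS470 gray
      CS230 gray
        CS230→CS210: CS210 black — skip
        CS230→CS120: CS120 black — skip
        CS230→CS450: CS450 black — skip
      CS230 black
      CS470→CS120: CS120 black — skip
    CS470 black
    CS201 gray
      CS201→CS210: CS210 black — skip
      CS201→CS401: CS401 is gray → back edge
First back edge: CS201 → CS401.

CS201->CS401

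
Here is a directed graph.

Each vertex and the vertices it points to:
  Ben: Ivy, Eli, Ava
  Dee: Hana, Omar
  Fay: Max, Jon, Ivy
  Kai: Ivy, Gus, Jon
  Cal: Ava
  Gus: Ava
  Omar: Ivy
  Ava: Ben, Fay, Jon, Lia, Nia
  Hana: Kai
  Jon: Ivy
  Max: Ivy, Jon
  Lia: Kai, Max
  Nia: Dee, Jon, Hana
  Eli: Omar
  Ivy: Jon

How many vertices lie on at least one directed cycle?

10

A vertex is on a directed cycle iff it belongs to a strongly connected component of size ≥ 2 (or has a self-loop).
The vertices on cycles are {Ava, Ben, Dee, Gus, Ivy, Jon, Kai, Lia, Nia, Hana} — 10 in total.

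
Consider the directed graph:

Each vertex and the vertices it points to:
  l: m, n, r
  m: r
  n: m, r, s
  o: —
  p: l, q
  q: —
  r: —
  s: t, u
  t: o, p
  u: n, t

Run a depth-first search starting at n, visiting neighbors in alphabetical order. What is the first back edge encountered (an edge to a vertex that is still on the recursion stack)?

DFS from n (visiting neighbors in alphabetical order); mark gray on enter, black on exit:
n gray
  m gray
    r gray
    r black
  m black
  n→r: r black — skip
  s gray
    t gray
      o gray
      o black
      p gray
        l gray
          l→m: m black — skip
          l→n: n is gray → back edge
First back edge: l → n.

l→n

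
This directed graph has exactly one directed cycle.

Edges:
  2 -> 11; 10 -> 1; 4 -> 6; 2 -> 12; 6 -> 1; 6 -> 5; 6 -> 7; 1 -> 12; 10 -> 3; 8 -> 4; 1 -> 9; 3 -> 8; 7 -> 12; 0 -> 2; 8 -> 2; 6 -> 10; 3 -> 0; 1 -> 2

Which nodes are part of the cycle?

DFS with gray/black marking from 4:
4 gray
  6 gray
    10 gray
      3 gray
        8 gray
          8→4: 4 is gray → back edge
Back edge closes the cycle 4 → 6 → 10 → 3 → 8 → 4; its vertices are {3, 4, 6, 8, 10}.

3, 4, 6, 8, 10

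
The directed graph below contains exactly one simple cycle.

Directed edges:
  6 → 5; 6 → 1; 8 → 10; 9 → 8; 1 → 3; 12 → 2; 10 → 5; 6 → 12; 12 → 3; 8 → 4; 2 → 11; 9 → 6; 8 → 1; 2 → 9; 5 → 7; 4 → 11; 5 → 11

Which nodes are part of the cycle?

2, 6, 9, 12

DFS with gray/black marking from 9:
9 gray
  8 gray
    1 gray
      3 gray
      3 black
    1 black
    4 gray
      11 gray
      11 black
    4 black
    10 gray
      5 gray
        5→11: 11 black — skip
        7 gray
        7 black
      5 black
    10 black
  8 black
  6 gray
    6→1: 1 black — skip
    6→5: 5 black — skip
    12 gray
      2 gray
        2→11: 11 black — skip
        2→9: 9 is gray → back edge
Back edge closes the cycle 9 → 6 → 12 → 2 → 9; its vertices are {2, 6, 9, 12}.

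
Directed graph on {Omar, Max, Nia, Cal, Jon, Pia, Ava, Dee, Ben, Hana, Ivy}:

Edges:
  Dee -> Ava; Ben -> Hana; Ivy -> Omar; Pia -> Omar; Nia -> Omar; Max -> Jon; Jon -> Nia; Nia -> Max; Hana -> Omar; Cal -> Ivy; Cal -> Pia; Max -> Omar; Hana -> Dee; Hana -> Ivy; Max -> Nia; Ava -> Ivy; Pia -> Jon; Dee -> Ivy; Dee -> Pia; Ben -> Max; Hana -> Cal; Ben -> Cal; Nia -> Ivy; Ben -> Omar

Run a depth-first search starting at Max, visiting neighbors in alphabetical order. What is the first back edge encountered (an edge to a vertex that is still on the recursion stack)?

Nia→Max

DFS from Max (visiting neighbors in alphabetical order); mark gray on enter, black on exit:
Max gray
  Jon gray
    Nia gray
      Ivy gray
        Omar gray
        Omar black
      Ivy black
      Nia→Max: Max is gray → back edge
First back edge: Nia → Max.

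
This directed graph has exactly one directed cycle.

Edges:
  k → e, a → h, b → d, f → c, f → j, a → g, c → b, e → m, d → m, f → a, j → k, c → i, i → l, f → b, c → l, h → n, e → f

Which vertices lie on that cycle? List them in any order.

DFS with gray/black marking from f:
f gray
  j gray
    k gray
      e gray
        m gray
        m black
        e→f: f is gray → back edge
Back edge closes the cycle f → j → k → e → f; its vertices are {e, f, j, k}.

e, f, j, k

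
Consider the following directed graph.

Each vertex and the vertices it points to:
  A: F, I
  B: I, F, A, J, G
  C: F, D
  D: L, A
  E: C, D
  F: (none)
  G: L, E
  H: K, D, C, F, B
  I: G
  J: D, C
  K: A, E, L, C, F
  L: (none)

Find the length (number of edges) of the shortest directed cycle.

5

For each vertex v, BFS finds the shortest path from v back to v.
The shortest such closed walk is G → E → D → A → I → G, length 5.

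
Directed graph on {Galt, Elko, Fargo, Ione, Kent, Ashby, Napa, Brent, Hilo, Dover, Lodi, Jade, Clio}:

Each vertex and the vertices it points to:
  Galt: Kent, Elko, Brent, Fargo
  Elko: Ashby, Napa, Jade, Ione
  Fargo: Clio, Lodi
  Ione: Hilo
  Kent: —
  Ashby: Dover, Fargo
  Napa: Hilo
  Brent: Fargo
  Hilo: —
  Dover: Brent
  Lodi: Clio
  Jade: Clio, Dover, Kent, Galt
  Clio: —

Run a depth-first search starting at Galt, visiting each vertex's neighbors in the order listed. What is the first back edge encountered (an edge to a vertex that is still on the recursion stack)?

Jade->Galt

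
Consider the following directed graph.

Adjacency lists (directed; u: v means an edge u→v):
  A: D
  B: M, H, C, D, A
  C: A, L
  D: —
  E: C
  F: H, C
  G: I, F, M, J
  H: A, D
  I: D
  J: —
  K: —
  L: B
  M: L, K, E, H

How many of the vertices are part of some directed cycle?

5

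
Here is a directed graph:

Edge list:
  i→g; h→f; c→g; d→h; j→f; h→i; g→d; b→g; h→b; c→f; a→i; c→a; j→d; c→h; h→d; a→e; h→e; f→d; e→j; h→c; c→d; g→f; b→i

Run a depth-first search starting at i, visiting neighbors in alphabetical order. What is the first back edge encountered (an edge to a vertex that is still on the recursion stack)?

b->g

DFS from i (visiting neighbors in alphabetical order); mark gray on enter, black on exit:
i gray
  g gray
    d gray
      h gray
        b gray
          b→g: g is gray → back edge
First back edge: b → g.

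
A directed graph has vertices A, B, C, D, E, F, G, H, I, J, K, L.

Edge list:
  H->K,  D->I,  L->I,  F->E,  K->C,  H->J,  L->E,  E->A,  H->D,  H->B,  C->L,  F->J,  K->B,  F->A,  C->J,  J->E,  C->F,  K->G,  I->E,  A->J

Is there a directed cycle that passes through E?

E is on a cycle iff E can reach itself via ≥1 edge.
E → A → J → E — yes.

Yes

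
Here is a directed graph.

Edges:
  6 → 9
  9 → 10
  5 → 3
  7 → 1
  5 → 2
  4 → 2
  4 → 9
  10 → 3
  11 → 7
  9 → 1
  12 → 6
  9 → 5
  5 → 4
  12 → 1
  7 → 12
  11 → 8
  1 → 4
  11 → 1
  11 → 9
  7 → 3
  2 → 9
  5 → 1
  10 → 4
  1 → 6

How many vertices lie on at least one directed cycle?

A vertex is on a directed cycle iff it belongs to a strongly connected component of size ≥ 2 (or has a self-loop).
The vertices on cycles are {1, 2, 4, 5, 6, 9, 10} — 7 in total.

7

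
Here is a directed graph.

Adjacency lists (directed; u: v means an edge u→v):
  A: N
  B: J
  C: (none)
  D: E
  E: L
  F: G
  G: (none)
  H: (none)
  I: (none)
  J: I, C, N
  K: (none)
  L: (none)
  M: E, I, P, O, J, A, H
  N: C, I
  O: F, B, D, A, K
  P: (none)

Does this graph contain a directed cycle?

No

DFS with white/gray/black marking, starting from B:
B gray
  J gray
    I gray
    I black
    C gray
    C black
    N gray
      N→C: C black — skip
      N→I: I black — skip
    N black
  J black
B black
A gray
  A→N: N black — skip
A black
D gray
  E gray
    L gray
    L black
  E black
D black
F gray
  G gray
  G black
F black
H gray
H black
K gray
K black
M gray
  M→E: E black — skip
  M→I: I black — skip
  P gray
  P black
  O gray
    O→F: F black — skip
    O→B: B black — skip
    O→D: D black — skip
    O→A: A black — skip
    O→K: K black — skip
  O black
  M→J: J black — skip
  M→A: A black — skip
  M→H: H black — skip
M black
Every edge goes to a white or black vertex — no back edge, so the graph is acyclic.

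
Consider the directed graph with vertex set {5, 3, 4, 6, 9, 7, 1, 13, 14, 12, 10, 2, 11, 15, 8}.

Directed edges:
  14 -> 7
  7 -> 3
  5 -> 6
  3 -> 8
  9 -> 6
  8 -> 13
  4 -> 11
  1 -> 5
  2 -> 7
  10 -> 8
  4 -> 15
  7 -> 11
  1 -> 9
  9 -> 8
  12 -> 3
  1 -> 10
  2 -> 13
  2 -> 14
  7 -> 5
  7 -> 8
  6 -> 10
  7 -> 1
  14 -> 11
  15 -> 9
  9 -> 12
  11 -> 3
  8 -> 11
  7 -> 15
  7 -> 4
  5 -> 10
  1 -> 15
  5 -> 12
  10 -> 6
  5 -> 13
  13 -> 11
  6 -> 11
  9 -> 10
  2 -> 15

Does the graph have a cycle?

Yes

DFS with white/gray/black marking, starting from 11:
11 gray
  3 gray
    8 gray
      13 gray
        13→11: 11 is gray → back edge
Back edge found, so a cycle exists: 11 → 3 → 8 → 13 → 11.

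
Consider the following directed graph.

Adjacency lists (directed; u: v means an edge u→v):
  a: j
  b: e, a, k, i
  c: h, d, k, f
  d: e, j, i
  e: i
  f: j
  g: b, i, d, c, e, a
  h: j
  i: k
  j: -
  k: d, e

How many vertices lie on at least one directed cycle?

4

A vertex is on a directed cycle iff it belongs to a strongly connected component of size ≥ 2 (or has a self-loop).
The vertices on cycles are {d, e, i, k} — 4 in total.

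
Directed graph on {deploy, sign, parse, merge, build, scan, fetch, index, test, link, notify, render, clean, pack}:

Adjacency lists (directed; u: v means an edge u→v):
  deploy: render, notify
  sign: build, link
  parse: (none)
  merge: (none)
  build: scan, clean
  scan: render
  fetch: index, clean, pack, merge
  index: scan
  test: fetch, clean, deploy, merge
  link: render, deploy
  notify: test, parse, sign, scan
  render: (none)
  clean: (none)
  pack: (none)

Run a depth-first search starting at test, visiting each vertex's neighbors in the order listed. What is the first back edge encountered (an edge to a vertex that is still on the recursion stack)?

DFS from test (visiting each vertex's neighbors in the order listed); mark gray on enter, black on exit:
test gray
  fetch gray
    index gray
      scan gray
        render gray
        render black
      scan black
    index black
    clean gray
    clean black
    pack gray
    pack black
    merge gray
    merge black
  fetch black
  test→clean: clean black — skip
  deploy gray
    deploy→render: render black — skip
    notify gray
      notify→test: test is gray → back edge
First back edge: notify → test.

notify→test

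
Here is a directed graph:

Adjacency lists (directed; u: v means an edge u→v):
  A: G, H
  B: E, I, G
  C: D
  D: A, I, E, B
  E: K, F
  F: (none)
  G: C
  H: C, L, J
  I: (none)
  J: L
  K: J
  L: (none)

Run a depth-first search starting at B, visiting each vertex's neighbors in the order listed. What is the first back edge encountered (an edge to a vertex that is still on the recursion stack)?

A→G

DFS from B (visiting each vertex's neighbors in the order listed); mark gray on enter, black on exit:
B gray
  E gray
    K gray
      J gray
        L gray
        L black
      J black
    K black
    F gray
    F black
  E black
  I gray
  I black
  G gray
    C gray
      D gray
        A gray
          A→G: G is gray → back edge
First back edge: A → G.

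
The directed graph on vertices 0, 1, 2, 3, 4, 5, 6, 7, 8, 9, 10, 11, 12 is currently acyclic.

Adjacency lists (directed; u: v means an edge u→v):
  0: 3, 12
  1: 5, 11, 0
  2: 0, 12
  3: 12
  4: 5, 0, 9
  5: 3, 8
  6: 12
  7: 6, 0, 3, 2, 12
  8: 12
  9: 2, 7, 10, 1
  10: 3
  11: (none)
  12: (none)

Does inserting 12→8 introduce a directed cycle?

Yes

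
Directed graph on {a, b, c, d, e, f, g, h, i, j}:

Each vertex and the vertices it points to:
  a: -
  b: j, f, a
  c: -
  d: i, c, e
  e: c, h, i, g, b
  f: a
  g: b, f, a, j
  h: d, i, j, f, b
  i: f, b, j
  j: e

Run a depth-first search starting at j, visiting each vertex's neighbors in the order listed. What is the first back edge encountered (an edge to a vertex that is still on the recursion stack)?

b->j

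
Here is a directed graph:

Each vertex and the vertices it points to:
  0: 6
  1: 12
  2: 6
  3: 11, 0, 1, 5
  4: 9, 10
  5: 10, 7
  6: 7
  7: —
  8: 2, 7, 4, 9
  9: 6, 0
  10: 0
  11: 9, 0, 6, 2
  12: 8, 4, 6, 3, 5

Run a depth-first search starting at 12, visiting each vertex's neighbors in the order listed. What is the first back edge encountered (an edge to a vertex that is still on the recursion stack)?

DFS from 12 (visiting each vertex's neighbors in the order listed); mark gray on enter, black on exit:
12 gray
  8 gray
    2 gray
      6 gray
        7 gray
        7 black
      6 black
    2 black
    8→7: 7 black — skip
    4 gray
      9 gray
        9→6: 6 black — skip
        0 gray
          0→6: 6 black — skip
        0 black
      9 black
      10 gray
        10→0: 0 black — skip
      10 black
    4 black
    8→9: 9 black — skip
  8 black
  12→4: 4 black — skip
  12→6: 6 black — skip
  3 gray
    11 gray
      11→9: 9 black — skip
      11→0: 0 black — skip
      11→6: 6 black — skip
      11→2: 2 black — skip
    11 black
    3→0: 0 black — skip
    1 gray
      1→12: 12 is gray → back edge
First back edge: 1 → 12.

1→12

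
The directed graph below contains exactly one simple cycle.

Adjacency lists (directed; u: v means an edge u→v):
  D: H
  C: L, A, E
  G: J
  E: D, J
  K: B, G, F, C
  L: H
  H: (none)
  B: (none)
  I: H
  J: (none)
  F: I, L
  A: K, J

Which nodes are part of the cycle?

DFS with gray/black marking from K:
K gray
  B gray
  B black
  G gray
    J gray
    J black
  G black
  F gray
    I gray
      H gray
      H black
    I black
    L gray
      L→H: H black — skip
    L black
  F black
  C gray
    C→L: L black — skip
    A gray
      A→K: K is gray → back edge
Back edge closes the cycle K → C → A → K; its vertices are {A, C, K}.

A, C, K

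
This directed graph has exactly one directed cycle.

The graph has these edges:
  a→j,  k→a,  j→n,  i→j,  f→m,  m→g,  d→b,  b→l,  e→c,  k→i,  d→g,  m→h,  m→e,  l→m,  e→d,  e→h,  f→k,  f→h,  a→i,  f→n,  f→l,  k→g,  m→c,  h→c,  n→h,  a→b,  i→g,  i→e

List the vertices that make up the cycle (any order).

b, d, e, l, m

DFS with gray/black marking from b:
b gray
  l gray
    m gray
      c gray
      c black
      e gray
        h gray
          h→c: c black — skip
        h black
        d gray
          d→b: b is gray → back edge
Back edge closes the cycle b → l → m → e → d → b; its vertices are {b, d, e, l, m}.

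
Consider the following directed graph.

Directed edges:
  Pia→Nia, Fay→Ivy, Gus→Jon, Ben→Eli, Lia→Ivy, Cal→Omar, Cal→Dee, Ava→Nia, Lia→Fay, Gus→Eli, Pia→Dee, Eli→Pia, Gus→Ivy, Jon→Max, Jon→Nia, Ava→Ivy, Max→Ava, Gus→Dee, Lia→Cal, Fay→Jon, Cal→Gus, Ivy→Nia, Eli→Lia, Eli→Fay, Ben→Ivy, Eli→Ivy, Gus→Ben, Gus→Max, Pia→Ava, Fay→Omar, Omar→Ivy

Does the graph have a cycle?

Yes

DFS with white/gray/black marking, starting from Gus:
Gus gray
  Eli gray
    Lia gray
      Ivy gray
        Nia gray
        Nia black
      Ivy black
      Cal gray
        Cal→Gus: Gus is gray → back edge
Back edge found, so a cycle exists: Gus → Eli → Lia → Cal → Gus.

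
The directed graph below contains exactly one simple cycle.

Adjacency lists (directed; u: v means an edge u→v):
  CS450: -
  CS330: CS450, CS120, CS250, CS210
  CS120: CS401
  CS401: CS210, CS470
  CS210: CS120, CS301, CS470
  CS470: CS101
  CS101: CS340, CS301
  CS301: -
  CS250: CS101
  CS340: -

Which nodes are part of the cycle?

CS120, CS210, CS401

DFS with gray/black marking from CS120:
CS120 gray
  CS401 gray
    CS210 gray
      CS210→CS120: CS120 is gray → back edge
Back edge closes the cycle CS120 → CS401 → CS210 → CS120; its vertices are {CS120, CS210, CS401}.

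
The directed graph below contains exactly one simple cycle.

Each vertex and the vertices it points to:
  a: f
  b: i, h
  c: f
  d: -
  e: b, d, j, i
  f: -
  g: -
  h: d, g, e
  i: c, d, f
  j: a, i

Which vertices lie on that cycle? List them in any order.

b, e, h

DFS with gray/black marking from e:
e gray
  b gray
    i gray
      c gray
        f gray
        f black
      c black
      d gray
      d black
      i→f: f black — skip
    i black
    h gray
      h→d: d black — skip
      g gray
      g black
      h→e: e is gray → back edge
Back edge closes the cycle e → b → h → e; its vertices are {b, e, h}.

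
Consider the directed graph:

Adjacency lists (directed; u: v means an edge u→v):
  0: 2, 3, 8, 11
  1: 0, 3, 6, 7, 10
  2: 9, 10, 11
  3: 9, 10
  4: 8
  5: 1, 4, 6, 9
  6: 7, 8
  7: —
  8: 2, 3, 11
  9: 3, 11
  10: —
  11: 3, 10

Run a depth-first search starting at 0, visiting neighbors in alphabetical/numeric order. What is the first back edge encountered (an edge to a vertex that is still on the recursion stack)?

3->9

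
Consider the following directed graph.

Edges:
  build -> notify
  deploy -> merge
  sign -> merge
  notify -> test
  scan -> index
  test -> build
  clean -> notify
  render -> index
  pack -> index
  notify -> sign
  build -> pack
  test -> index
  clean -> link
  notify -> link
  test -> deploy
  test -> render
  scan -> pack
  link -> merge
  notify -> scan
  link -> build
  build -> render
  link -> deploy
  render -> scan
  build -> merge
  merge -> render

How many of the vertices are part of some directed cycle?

4

A vertex is on a directed cycle iff it belongs to a strongly connected component of size ≥ 2 (or has a self-loop).
The vertices on cycles are {link, test, build, notify} — 4 in total.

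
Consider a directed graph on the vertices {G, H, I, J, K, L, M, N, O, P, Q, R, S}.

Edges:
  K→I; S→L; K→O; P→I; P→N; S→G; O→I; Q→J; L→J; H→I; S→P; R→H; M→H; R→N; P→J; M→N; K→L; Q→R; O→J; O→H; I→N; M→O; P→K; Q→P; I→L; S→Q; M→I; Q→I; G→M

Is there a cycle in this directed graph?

No

DFS with white/gray/black marking, starting from P:
P gray
  K gray
    L gray
      J gray
      J black
    L black
    O gray
      O→J: J black — skip
      H gray
        I gray
          N gray
          N black
          I→L: L black — skip
        I black
      H black
      O→I: I black — skip
    O black
    K→I: I black — skip
  K black
  P→I: I black — skip
  P→J: J black — skip
  P→N: N black — skip
P black
G gray
  M gray
    M→O: O black — skip
    M→H: H black — skip
    M→I: I black — skip
    M→N: N black — skip
  M black
G black
Q gray
  Q→J: J black — skip
  Q→I: I black — skip
  R gray
    R→H: H black — skip
    R→N: N black — skip
  R black
  Q→P: P black — skip
Q black
S gray
  S→G: G black — skip
  S→P: P black — skip
  S→Q: Q black — skip
  S→L: L black — skip
S black
Every edge goes to a white or black vertex — no back edge, so the graph is acyclic.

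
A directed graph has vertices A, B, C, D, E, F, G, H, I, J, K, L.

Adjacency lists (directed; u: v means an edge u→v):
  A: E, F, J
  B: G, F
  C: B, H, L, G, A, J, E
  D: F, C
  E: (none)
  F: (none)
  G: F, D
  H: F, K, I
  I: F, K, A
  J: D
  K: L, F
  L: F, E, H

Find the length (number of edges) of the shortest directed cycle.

For each vertex v, BFS finds the shortest path from v back to v.
The shortest such closed walk is C → J → D → C, length 3.

3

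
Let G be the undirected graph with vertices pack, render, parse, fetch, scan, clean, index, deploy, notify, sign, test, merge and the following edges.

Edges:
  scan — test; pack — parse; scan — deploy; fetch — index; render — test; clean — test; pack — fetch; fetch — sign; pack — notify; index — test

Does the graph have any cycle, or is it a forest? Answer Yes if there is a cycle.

DFS, tracking each vertex's parent; an edge to a visited non-parent vertex closes a cycle.
Start from test:
visit test (parent –)
  visit scan (parent test)
    visit deploy (parent scan)
      deploy–scan: parent, skip
    scan–test: parent, skip
  visit clean (parent test)
    clean–test: parent, skip
  visit index (parent test)
    index–test: parent, skip
    visit fetch (parent index)
      fetch–index: parent, skip
      visit sign (parent fetch)
        sign–fetch: parent, skip
      visit pack (parent fetch)
        visit parse (parent pack)
          parse–pack: parent, skip
        pack–fetch: parent, skip
        visit notify (parent pack)
          notify–pack: parent, skip
  visit render (parent test)
    render–test: parent, skip
visit merge (parent –)
No non-parent visited neighbor found — the graph is a forest.

No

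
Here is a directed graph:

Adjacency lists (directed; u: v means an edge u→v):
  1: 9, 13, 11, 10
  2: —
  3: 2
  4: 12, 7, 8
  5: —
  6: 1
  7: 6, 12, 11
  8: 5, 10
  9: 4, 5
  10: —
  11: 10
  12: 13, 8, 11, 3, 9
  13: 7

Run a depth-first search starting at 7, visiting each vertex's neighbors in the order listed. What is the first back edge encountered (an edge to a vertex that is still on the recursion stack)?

DFS from 7 (visiting each vertex's neighbors in the order listed); mark gray on enter, black on exit:
7 gray
  6 gray
    1 gray
      9 gray
        4 gray
          12 gray
            13 gray
              13→7: 7 is gray → back edge
First back edge: 13 → 7.

13->7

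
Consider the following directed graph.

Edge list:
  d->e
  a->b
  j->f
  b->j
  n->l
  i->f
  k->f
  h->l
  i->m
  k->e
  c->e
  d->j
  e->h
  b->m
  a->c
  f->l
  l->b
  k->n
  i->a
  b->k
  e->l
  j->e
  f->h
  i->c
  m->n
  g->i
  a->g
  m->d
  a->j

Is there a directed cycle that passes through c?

No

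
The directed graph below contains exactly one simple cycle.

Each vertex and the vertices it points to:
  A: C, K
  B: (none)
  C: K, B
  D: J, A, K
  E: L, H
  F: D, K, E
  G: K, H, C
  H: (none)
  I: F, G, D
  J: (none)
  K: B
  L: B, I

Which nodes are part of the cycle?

DFS with gray/black marking from I:
I gray
  F gray
    D gray
      J gray
      J black
      A gray
        C gray
          K gray
            B gray
            B black
          K black
          C→B: B black — skip
        C black
        A→K: K black — skip
      A black
      D→K: K black — skip
    D black
    F→K: K black — skip
    E gray
      L gray
        L→B: B black — skip
        L→I: I is gray → back edge
Back edge closes the cycle I → F → E → L → I; its vertices are {E, F, I, L}.

E, F, I, L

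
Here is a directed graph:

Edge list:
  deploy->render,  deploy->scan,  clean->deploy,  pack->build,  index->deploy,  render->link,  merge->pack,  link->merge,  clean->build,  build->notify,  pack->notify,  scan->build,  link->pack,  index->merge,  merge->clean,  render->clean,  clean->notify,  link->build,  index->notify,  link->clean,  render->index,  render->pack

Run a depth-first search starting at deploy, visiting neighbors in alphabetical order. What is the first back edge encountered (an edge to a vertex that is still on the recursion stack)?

DFS from deploy (visiting neighbors in alphabetical order); mark gray on enter, black on exit:
deploy gray
  render gray
    clean gray
      build gray
        notify gray
        notify black
      build black
      clean→deploy: deploy is gray → back edge
First back edge: clean → deploy.

clean→deploy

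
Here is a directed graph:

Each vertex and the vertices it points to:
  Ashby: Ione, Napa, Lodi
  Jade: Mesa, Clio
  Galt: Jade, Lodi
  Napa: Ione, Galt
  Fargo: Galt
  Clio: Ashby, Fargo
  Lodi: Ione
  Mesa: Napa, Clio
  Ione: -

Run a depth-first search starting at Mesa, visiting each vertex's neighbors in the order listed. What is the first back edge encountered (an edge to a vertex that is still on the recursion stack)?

Jade->Mesa

DFS from Mesa (visiting each vertex's neighbors in the order listed); mark gray on enter, black on exit:
Mesa gray
  Napa gray
    Ione gray
    Ione black
    Galt gray
      Jade gray
        Jade→Mesa: Mesa is gray → back edge
First back edge: Jade → Mesa.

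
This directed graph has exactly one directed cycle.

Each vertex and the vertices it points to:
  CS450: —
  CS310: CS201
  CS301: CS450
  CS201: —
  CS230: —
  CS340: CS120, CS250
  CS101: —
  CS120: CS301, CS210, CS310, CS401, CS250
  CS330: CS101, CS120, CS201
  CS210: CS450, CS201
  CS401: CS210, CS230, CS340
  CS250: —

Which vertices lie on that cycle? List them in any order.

DFS with gray/black marking from CS120:
CS120 gray
  CS301 gray
    CS450 gray
    CS450 black
  CS301 black
  CS210 gray
    CS210→CS450: CS450 black — skip
    CS201 gray
    CS201 black
  CS210 black
  CS310 gray
    CS310→CS201: CS201 black — skip
  CS310 black
  CS401 gray
    CS401→CS210: CS210 black — skip
    CS230 gray
    CS230 black
    CS340 gray
      CS340→CS120: CS120 is gray → back edge
Back edge closes the cycle CS120 → CS401 → CS340 → CS120; its vertices are {CS120, CS340, CS401}.

CS120, CS340, CS401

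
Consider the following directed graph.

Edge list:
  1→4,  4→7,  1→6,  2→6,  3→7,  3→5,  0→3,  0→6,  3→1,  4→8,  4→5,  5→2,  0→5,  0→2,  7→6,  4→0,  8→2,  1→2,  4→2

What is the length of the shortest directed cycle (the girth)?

For each vertex v, BFS finds the shortest path from v back to v.
The shortest such closed walk is 4 → 0 → 3 → 1 → 4, length 4.

4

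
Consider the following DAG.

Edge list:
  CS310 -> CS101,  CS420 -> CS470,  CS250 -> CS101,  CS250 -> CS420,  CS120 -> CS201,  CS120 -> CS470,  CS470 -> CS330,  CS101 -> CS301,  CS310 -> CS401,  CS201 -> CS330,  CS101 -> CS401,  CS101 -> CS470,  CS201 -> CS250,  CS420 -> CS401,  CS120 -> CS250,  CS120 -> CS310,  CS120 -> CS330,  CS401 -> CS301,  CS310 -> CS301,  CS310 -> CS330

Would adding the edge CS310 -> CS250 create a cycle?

No

Adding CS310→CS250 creates a cycle iff CS250 can already reach CS310.
Explore from CS250: no path reaches CS310. The graph stays acyclic.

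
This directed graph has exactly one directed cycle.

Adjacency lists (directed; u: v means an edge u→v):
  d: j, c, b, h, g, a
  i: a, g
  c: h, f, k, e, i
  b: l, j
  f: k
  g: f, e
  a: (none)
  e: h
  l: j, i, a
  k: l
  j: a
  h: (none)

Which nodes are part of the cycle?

DFS with gray/black marking from g:
g gray
  f gray
    k gray
      l gray
        j gray
          a gray
          a black
        j black
        i gray
          i→a: a black — skip
          i→g: g is gray → back edge
Back edge closes the cycle g → f → k → l → i → g; its vertices are {f, g, i, k, l}.

f, g, i, k, l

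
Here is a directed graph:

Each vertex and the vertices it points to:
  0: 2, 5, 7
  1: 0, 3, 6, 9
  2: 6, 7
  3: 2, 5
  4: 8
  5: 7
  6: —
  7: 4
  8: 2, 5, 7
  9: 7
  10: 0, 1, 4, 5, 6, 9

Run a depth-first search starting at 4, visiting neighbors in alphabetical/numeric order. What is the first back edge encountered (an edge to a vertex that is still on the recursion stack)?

7->4

DFS from 4 (visiting neighbors in alphabetical/numeric order); mark gray on enter, black on exit:
4 gray
  8 gray
    2 gray
      6 gray
      6 black
      7 gray
        7→4: 4 is gray → back edge
First back edge: 7 → 4.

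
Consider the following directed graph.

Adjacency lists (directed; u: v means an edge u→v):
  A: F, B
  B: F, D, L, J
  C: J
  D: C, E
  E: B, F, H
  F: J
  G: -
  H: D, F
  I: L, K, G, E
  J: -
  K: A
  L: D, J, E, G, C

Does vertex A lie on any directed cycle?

A lies on a cycle iff there is a path from A back to itself.
Exploring from A, it never reaches itself; equivalently, its strongly connected component is a singleton.

No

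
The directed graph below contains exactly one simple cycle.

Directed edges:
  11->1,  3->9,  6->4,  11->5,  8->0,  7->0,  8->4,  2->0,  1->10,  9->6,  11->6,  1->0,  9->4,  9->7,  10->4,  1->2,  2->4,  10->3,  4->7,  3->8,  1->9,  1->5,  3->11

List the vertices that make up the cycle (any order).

1, 3, 10, 11

DFS with gray/black marking from 1:
1 gray
  2 gray
    4 gray
      7 gray
        0 gray
        0 black
      7 black
    4 black
    2→0: 0 black — skip
  2 black
  10 gray
    3 gray
      9 gray
        9→4: 4 black — skip
        9→7: 7 black — skip
        6 gray
          6→4: 4 black — skip
        6 black
      9 black
      8 gray
        8→0: 0 black — skip
        8→4: 4 black — skip
      8 black
      11 gray
        11→1: 1 is gray → back edge
Back edge closes the cycle 1 → 10 → 3 → 11 → 1; its vertices are {1, 3, 10, 11}.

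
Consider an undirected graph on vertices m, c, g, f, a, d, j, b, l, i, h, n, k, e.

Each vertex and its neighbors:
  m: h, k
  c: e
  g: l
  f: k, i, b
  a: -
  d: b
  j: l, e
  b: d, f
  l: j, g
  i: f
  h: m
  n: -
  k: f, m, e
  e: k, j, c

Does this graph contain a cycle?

DFS, tracking each vertex's parent; an edge to a visited non-parent vertex closes a cycle.
Start from l:
visit l (parent –)
  visit j (parent l)
    j–l: parent, skip
    visit e (parent j)
      visit k (parent e)
        visit f (parent k)
          f–k: parent, skip
          visit i (parent f)
            i–f: parent, skip
          visit b (parent f)
            visit d (parent b)
              d–b: parent, skip
            b–f: parent, skip
        visit m (parent k)
          visit h (parent m)
            h–m: parent, skip
          m–k: parent, skip
        k–e: parent, skip
      e–j: parent, skip
      visit c (parent e)
        c–e: parent, skip
  visit g (parent l)
    g–l: parent, skip
visit a (parent –)
visit n (parent –)
No non-parent visited neighbor found — the graph is a forest.

No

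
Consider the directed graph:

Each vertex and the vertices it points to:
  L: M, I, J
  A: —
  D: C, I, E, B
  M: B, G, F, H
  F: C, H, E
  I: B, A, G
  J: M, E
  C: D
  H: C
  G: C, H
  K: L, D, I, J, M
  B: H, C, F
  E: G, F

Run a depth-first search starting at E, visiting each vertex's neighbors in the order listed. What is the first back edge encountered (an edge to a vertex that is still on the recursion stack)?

D->C

DFS from E (visiting each vertex's neighbors in the order listed); mark gray on enter, black on exit:
E gray
  G gray
    C gray
      D gray
        D→C: C is gray → back edge
First back edge: D → C.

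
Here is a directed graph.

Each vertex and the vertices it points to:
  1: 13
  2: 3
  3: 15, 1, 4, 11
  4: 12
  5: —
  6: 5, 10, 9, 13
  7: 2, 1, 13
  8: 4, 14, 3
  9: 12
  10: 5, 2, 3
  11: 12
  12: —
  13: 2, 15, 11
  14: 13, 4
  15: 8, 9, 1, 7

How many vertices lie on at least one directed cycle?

A vertex is on a directed cycle iff it belongs to a strongly connected component of size ≥ 2 (or has a self-loop).
The vertices on cycles are {1, 2, 3, 7, 8, 13, 14, 15} — 8 in total.

8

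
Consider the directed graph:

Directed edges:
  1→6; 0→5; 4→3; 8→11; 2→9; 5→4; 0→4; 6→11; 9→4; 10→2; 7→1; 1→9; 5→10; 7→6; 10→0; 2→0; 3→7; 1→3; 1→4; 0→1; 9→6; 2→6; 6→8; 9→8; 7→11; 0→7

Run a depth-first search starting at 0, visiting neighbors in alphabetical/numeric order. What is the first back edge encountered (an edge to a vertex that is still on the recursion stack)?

7->1

DFS from 0 (visiting neighbors in alphabetical/numeric order); mark gray on enter, black on exit:
0 gray
  1 gray
    3 gray
      7 gray
        7→1: 1 is gray → back edge
First back edge: 7 → 1.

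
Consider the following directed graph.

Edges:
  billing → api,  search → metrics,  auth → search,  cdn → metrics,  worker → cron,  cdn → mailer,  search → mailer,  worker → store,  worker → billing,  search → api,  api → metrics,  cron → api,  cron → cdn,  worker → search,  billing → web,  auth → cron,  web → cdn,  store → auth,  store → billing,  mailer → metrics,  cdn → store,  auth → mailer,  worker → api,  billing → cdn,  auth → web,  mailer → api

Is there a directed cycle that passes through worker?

worker lies on a cycle iff there is a path from worker back to itself.
Exploring from worker, it never reaches itself; equivalently, its strongly connected component is a singleton.

No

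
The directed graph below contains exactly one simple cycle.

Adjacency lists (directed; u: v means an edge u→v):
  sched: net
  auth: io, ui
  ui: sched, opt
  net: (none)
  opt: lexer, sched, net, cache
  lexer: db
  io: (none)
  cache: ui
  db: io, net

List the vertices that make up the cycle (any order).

ui, opt, cache

DFS with gray/black marking from ui:
ui gray
  sched gray
    net gray
    net black
  sched black
  opt gray
    lexer gray
      db gray
        io gray
        io black
        db→net: net black — skip
      db black
    lexer black
    opt→sched: sched black — skip
    opt→net: net black — skip
    cache gray
      cache→ui: ui is gray → back edge
Back edge closes the cycle ui → opt → cache → ui; its vertices are {ui, opt, cache}.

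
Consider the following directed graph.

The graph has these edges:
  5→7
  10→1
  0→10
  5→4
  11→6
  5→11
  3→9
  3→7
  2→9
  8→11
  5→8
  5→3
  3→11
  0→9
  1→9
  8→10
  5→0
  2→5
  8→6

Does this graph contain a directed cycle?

No

DFS with white/gray/black marking, starting from 0:
0 gray
  9 gray
  9 black
  10 gray
    1 gray
      1→9: 9 black — skip
    1 black
  10 black
0 black
2 gray
  5 gray
    4 gray
    4 black
    7 gray
    7 black
    8 gray
      8→10: 10 black — skip
      6 gray
      6 black
      11 gray
        11→6: 6 black — skip
      11 black
    8 black
    5→0: 0 black — skip
    3 gray
      3→11: 11 black — skip
      3→9: 9 black — skip
      3→7: 7 black — skip
    3 black
    5→11: 11 black — skip
  5 black
  2→9: 9 black — skip
2 black
Every edge goes to a white or black vertex — no back edge, so the graph is acyclic.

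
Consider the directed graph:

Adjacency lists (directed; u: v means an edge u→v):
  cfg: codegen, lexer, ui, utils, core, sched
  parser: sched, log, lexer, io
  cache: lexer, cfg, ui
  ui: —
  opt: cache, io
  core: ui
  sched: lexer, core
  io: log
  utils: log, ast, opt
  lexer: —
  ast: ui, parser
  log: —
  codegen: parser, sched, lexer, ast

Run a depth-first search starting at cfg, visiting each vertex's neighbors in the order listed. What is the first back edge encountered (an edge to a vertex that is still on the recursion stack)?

cache→cfg

DFS from cfg (visiting each vertex's neighbors in the order listed); mark gray on enter, black on exit:
cfg gray
  codegen gray
    parser gray
      sched gray
        lexer gray
        lexer black
        core gray
          ui gray
          ui black
        core black
      sched black
      log gray
      log black
      parser→lexer: lexer black — skip
      io gray
        io→log: log black — skip
      io black
    parser black
    codegen→sched: sched black — skip
    codegen→lexer: lexer black — skip
    ast gray
      ast→ui: ui black — skip
      ast→parser: parser black — skip
    ast black
  codegen black
  cfg→lexer: lexer black — skip
  cfg→ui: ui black — skip
  utils gray
    utils→log: log black — skip
    utils→ast: ast black — skip
    opt gray
      cache gray
        cache→lexer: lexer black — skip
        cache→cfg: cfg is gray → back edge
First back edge: cache → cfg.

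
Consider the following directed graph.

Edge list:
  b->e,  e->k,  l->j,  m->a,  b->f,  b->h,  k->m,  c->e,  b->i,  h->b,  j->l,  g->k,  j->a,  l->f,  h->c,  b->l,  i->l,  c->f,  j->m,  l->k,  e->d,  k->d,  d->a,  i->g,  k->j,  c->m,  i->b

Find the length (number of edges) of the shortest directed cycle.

For each vertex v, BFS finds the shortest path from v back to v.
The shortest such closed walk is b → h → b, length 2.

2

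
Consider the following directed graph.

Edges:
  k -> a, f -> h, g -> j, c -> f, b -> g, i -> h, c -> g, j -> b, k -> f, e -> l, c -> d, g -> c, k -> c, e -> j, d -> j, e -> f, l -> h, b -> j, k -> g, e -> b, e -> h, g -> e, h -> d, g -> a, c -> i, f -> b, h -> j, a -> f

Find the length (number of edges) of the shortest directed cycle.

2

For each vertex v, BFS finds the shortest path from v back to v.
The shortest such closed walk is g → c → g, length 2.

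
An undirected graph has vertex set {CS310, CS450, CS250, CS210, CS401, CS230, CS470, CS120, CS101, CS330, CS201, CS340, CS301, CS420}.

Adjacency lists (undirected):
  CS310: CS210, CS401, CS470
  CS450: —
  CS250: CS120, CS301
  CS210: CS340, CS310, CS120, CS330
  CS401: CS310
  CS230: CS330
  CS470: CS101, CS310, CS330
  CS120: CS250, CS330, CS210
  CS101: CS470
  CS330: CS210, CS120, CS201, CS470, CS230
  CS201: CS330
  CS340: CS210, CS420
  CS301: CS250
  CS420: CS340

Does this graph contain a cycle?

Yes

DFS, tracking each vertex's parent; an edge to a visited non-parent vertex closes a cycle.
Start from CS230:
visit CS230 (parent –)
  visit CS330 (parent CS230)
    visit CS210 (parent CS330)
      visit CS340 (parent CS210)
        CS340–CS210: parent, skip
        visit CS420 (parent CS340)
          CS420–CS340: parent, skip
      visit CS310 (parent CS210)
        CS310–CS210: parent, skip
        visit CS401 (parent CS310)
          CS401–CS310: parent, skip
        visit CS470 (parent CS310)
          visit CS101 (parent CS470)
            CS101–CS470: parent, skip
          CS470–CS310: parent, skip
          CS470–CS330: CS330 visited and ≠ parent → cycle
Cycle: CS330 – CS210 – CS310 – CS470 – CS330.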